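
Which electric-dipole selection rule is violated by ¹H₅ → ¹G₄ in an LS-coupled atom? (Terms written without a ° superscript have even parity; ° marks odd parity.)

Parity must change: even → even — violated.
ΔS = 0: S: 0 → 0 — satisfied.
ΔL = 0, ±1 (not L=0↔0): L: 5 → 4, ΔL = -1 — satisfied.
ΔJ = 0, ±1 (not J=0↔0): J: 5 → 4, ΔJ = -1 — satisfied.

parity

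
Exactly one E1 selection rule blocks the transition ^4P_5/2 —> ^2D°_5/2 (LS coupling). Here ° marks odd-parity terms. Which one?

the ΔS = 0 rule

Parity must change: even → odd — ok.
ΔS = 0: S: 3/2 → 1/2 — fails.
ΔL = 0, ±1 (not L=0↔0): L: 1 → 2, ΔL = +1 — ok.
ΔJ = 0, ±1 (not J=0↔0): J: 5/2 → 5/2, ΔJ = +0 — ok.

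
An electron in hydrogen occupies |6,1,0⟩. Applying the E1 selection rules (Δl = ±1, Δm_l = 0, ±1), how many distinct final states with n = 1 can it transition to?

E1 requires Δl = ±1, so l_f ∈ {0, 2}; with 0 ≤ l_f ≤ n_f−1 = 0, the allowed l_f values are {0}.
For l_f = 0: m_f ∈ {m_i−1, m_i, m_i+1} ∩ [−0, 0] = {0} → 1 state.
Total: 1.

1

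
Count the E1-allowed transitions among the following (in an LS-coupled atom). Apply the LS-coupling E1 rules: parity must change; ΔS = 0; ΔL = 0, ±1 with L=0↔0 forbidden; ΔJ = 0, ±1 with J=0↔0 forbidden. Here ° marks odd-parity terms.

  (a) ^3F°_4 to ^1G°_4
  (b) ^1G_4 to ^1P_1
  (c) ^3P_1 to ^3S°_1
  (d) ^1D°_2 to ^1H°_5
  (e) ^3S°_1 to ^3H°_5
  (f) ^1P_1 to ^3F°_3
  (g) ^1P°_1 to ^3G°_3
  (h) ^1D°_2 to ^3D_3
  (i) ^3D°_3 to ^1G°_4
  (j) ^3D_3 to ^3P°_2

(a) forbidden (parity, ΔS fail)
(b) forbidden (parity, ΔL, ΔJ fail)
(c) allowed
(d) forbidden (parity, ΔL, ΔJ fail)
(e) forbidden (parity, ΔL, ΔJ fail)
(f) forbidden (ΔS, ΔL, ΔJ fail)
(g) forbidden (parity, ΔS, ΔL, ΔJ fail)
(h) forbidden (ΔS fails)
(i) forbidden (parity, ΔS, ΔL fail)
(j) allowed
Total allowed: 2 of 10.

2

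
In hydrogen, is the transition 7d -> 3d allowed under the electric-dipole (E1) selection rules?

forbidden

l: 2 → 2 (Δl = +0). Δl = ±1 violated.
The transition is electric-dipole forbidden.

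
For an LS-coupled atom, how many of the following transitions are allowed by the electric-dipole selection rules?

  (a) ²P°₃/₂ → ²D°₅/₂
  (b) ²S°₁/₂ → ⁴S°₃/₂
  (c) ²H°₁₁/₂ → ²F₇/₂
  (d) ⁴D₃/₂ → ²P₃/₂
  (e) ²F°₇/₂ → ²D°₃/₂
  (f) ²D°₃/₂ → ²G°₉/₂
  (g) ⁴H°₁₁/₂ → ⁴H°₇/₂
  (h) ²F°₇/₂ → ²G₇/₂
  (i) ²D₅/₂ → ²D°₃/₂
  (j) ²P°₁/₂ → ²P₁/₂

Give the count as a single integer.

(a) forbidden (parity fails)
(b) forbidden (parity, ΔS, ΔL fail)
(c) forbidden (ΔL, ΔJ fail)
(d) forbidden (parity, ΔS fail)
(e) forbidden (parity, ΔJ fail)
(f) forbidden (parity, ΔL, ΔJ fail)
(g) forbidden (parity, ΔJ fail)
(h) allowed
(i) allowed
(j) allowed
Total allowed: 3 of 10.

3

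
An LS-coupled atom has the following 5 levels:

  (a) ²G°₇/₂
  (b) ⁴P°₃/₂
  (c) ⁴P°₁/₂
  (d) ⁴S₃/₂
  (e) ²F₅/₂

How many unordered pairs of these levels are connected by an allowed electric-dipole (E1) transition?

(a)–(b): forbidden (parity, ΔS, ΔL, ΔJ).
(a)–(c): forbidden (parity, ΔS, ΔL, ΔJ).
(a)–(d): forbidden (ΔS, ΔL, ΔJ).
(a)–(e): allowed.
(b)–(c): forbidden (parity).
(b)–(d): allowed.
(b)–(e): forbidden (ΔS, ΔL).
(c)–(d): allowed.
(c)–(e): forbidden (ΔS, ΔL, ΔJ).
(d)–(e): forbidden (parity, ΔS, ΔL).
Allowed pairs: 3 of 10.

3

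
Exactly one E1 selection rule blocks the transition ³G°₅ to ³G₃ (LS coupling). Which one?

Initial level: S=1, L=4, J=5, parity odd. Final level: S=1, L=4, J=3, parity even.
Parity must change: odd → even — ✓.
ΔS = 0: S: 1 → 1 — ✓.
ΔL = 0, ±1 (not L=0↔0): L: 4 → 4, ΔL = +0 — ✓.
ΔJ = 0, ±1 (not J=0↔0): J: 5 → 3, ΔJ = -2 — ✗.

the ΔJ = 0, ±1 rule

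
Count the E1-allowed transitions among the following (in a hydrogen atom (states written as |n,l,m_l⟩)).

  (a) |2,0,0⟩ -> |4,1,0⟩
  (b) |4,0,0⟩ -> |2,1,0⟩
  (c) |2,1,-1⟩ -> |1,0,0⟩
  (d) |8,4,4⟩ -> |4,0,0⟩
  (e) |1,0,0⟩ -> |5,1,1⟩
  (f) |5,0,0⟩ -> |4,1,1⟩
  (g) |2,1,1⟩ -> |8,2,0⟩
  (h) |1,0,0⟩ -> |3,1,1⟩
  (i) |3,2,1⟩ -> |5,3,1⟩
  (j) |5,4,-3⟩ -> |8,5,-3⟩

9

(a) allowed
(b) allowed
(c) allowed
(d) forbidden — Δl = -4 (E1 requires Δl = ±1); Δm_l = -4 (E1 requires Δm_l = 0, ±1)
(e) allowed
(f) allowed
(g) allowed
(h) allowed
(i) allowed
(j) allowed
Total allowed: 9 of 10.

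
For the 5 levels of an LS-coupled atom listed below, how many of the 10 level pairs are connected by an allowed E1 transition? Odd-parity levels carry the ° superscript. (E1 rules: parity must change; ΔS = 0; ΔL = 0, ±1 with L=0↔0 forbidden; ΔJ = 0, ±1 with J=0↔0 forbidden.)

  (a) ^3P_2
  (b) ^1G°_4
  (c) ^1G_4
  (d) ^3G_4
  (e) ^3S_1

(a)–(b): forbidden (ΔS, ΔL, ΔJ).
(a)–(c): forbidden (parity, ΔS, ΔL, ΔJ).
(a)–(d): forbidden (parity, ΔL, ΔJ).
(a)–(e): forbidden (parity).
(b)–(c): allowed.
(b)–(d): forbidden (ΔS).
(b)–(e): forbidden (ΔS, ΔL, ΔJ).
(c)–(d): forbidden (parity, ΔS).
(c)–(e): forbidden (parity, ΔS, ΔL, ΔJ).
(d)–(e): forbidden (parity, ΔL, ΔJ).
Allowed pairs: 1 of 10.

1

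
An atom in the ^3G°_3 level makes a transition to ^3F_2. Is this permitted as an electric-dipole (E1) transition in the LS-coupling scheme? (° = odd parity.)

Initial level: S=1, L=4, J=3, parity odd. Final level: S=1, L=3, J=2, parity even.
Parity must change: odd → even — passes.
ΔS = 0: S: 1 → 1 — passes.
ΔL = 0, ±1 (not L=0↔0): L: 4 → 3, ΔL = -1 — passes.
ΔJ = 0, ±1 (not J=0↔0): J: 3 → 2, ΔJ = -1 — passes.
All four E1 rules are satisfied.

allowed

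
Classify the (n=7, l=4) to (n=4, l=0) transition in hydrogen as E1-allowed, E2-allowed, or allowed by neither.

neither

Δl = 0 − 4 = -4; l_i + l_f = 4.
E1 (Δl = ±1): not satisfied.
E2 (Δl = 0,±2, l_i+l_f ≥ 2): not satisfied.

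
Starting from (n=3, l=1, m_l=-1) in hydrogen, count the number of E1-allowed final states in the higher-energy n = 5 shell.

4

E1 requires Δl = ±1, so l_f ∈ {0, 2}; with 0 ≤ l_f ≤ n_f−1 = 4, the allowed l_f values are {0, 2}.
For l_f = 0: m_f ∈ {m_i−1, m_i, m_i+1} ∩ [−0, 0] = {0} → 1 state.
For l_f = 2: m_f ∈ {m_i−1, m_i, m_i+1} ∩ [−2, 2] = {-2, -1, 0} → 3 states.
Total: 4.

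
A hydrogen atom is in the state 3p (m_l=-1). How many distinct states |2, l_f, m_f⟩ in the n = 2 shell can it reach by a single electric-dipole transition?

E1 requires Δl = ±1, so l_f ∈ {0, 2}; with 0 ≤ l_f ≤ n_f−1 = 1, the allowed l_f values are {0}.
For l_f = 0: m_f ∈ {m_i−1, m_i, m_i+1} ∩ [−0, 0] = {0} → 1 state.
Total: 1.

1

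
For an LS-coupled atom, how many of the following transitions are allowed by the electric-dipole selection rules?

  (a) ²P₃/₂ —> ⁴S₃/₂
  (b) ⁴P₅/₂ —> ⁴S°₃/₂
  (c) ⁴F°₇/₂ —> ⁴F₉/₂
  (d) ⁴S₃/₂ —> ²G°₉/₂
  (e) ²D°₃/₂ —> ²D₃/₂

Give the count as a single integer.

(a) forbidden (parity, ΔS fail)
(b) allowed
(c) allowed
(d) forbidden (ΔS, ΔL, ΔJ fail)
(e) allowed
Total allowed: 3 of 5.

3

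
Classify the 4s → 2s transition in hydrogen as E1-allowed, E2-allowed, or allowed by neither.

neither

Δl = 0 − 0 = +0; l_i + l_f = 0.
E1 (Δl = ±1): not satisfied.
E2 (Δl = 0,±2, l_i+l_f ≥ 2): not satisfied.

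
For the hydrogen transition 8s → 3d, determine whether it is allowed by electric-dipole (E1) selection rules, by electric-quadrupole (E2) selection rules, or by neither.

E2

Δl = 2 − 0 = +2; l_i + l_f = 2.
E1 (Δl = ±1): not satisfied.
E2 (Δl = 0,±2, l_i+l_f ≥ 2): satisfied.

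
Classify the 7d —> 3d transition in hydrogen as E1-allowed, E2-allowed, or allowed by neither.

Δl = 2 − 2 = +0; l_i + l_f = 4.
E1 (Δl = ±1): not satisfied.
E2 (Δl = 0,±2, l_i+l_f ≥ 2): satisfied.

E2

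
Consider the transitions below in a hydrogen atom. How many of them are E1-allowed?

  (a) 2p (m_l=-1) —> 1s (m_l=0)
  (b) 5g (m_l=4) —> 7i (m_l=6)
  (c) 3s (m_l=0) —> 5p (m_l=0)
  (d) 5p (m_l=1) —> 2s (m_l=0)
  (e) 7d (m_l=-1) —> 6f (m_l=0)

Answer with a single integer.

(a) allowed
(b) forbidden — Δl = +2 (E1 requires Δl = ±1); Δm_l = +2 (E1 requires Δm_l = 0, ±1)
(c) allowed
(d) allowed
(e) allowed
Total allowed: 4 of 5.

4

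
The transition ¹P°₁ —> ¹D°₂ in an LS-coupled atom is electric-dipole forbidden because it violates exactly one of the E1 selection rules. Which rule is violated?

parity

Parity must change: odd → odd — fails.
ΔS = 0: S: 0 → 0 — passes.
ΔL = 0, ±1 (not L=0↔0): L: 1 → 2, ΔL = +1 — passes.
ΔJ = 0, ±1 (not J=0↔0): J: 1 → 2, ΔJ = +1 — passes.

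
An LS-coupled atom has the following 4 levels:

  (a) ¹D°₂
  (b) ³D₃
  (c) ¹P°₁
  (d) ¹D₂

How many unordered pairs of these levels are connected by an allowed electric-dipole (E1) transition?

(a)–(b): forbidden (ΔS).
(a)–(c): forbidden (parity).
(a)–(d): allowed.
(b)–(c): forbidden (ΔS, ΔJ).
(b)–(d): forbidden (parity, ΔS).
(c)–(d): allowed.
Allowed pairs: 2 of 6.

2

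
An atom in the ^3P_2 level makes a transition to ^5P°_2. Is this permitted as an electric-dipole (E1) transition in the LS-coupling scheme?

Initial level: S=1, L=1, J=2, parity even. Final level: S=2, L=1, J=2, parity odd.
Parity must change: even → odd — satisfied.
ΔS = 0: S: 1 → 2 — violated.
ΔL = 0, ±1 (not L=0↔0): L: 1 → 1, ΔL = +0 — satisfied.
ΔJ = 0, ±1 (not J=0↔0): J: 2 → 2, ΔJ = +0 — satisfied.
Rule(s) violated: ΔS.

forbidden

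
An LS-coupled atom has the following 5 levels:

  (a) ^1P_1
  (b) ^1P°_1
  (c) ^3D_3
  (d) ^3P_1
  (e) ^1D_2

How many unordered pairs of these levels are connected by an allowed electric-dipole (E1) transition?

(a)–(b): allowed.
(a)–(c): forbidden (parity, ΔS, ΔJ).
(a)–(d): forbidden (parity, ΔS).
(a)–(e): forbidden (parity).
(b)–(c): forbidden (ΔS, ΔJ).
(b)–(d): forbidden (ΔS).
(b)–(e): allowed.
(c)–(d): forbidden (parity, ΔJ).
(c)–(e): forbidden (parity, ΔS).
(d)–(e): forbidden (parity, ΔS).
Allowed pairs: 2 of 10.

2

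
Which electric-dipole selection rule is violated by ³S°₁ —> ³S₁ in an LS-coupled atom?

Parity must change: odd → even — passes.
ΔS = 0: S: 1 → 1 — passes.
ΔL = 0, ±1 (not L=0↔0): L: 0 → 0, ΔL = +0 — fails.
ΔJ = 0, ±1 (not J=0↔0): J: 1 → 1, ΔJ = +0 — passes.

the L=0 ↔ L=0 exclusion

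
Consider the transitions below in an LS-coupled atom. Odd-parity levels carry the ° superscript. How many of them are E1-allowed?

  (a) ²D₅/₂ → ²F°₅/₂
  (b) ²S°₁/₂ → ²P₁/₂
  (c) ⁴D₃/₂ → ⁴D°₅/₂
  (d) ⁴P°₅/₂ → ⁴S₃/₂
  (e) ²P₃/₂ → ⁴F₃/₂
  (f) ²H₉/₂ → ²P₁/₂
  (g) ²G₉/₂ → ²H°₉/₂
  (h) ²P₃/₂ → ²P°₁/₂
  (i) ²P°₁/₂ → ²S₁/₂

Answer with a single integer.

7

(a) allowed
(b) allowed
(c) allowed
(d) allowed
(e) forbidden (parity, ΔS, ΔL fail)
(f) forbidden (parity, ΔL, ΔJ fail)
(g) allowed
(h) allowed
(i) allowed
Total allowed: 7 of 9.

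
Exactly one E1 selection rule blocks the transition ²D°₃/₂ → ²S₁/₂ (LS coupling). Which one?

the ΔL = 0, ±1 rule

Initial level: S=1/2, L=2, J=3/2, parity odd. Final level: S=1/2, L=0, J=1/2, parity even.
ΔJ = 0, ±1 (not J=0↔0): J: 3/2 → 1/2, ΔJ = -1 — passes.
ΔL = 0, ±1 (not L=0↔0): L: 2 → 0, ΔL = -2 — fails.
Parity must change: odd → even — passes.
ΔS = 0: S: 1/2 → 1/2 — passes.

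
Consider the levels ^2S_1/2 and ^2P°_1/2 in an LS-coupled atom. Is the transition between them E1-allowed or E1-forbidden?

ΔS = 0: S: 1/2 → 1/2 — ✓.
ΔL = 0, ±1 (not L=0↔0): L: 0 → 1, ΔL = +1 — ✓.
ΔJ = 0, ±1 (not J=0↔0): J: 1/2 → 1/2, ΔJ = +0 — ✓.
Parity must change: even → odd — ✓.
All four E1 rules are satisfied.

allowed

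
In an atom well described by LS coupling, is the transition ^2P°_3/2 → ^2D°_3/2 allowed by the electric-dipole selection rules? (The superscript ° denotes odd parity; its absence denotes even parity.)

forbidden

Parity must change: odd → odd — ✗.
ΔS = 0: S: 1/2 → 1/2 — ✓.
ΔL = 0, ±1 (not L=0↔0): L: 1 → 2, ΔL = +1 — ✓.
ΔJ = 0, ±1 (not J=0↔0): J: 3/2 → 3/2, ΔJ = +0 — ✓.
Rule(s) violated: parity.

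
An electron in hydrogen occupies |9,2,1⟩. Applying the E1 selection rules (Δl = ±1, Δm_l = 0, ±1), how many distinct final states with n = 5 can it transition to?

5

E1 requires Δl = ±1, so l_f ∈ {1, 3}; with 0 ≤ l_f ≤ n_f−1 = 4, the allowed l_f values are {1, 3}.
For l_f = 1: m_f ∈ {m_i−1, m_i, m_i+1} ∩ [−1, 1] = {0, 1} → 2 states.
For l_f = 3: m_f ∈ {m_i−1, m_i, m_i+1} ∩ [−3, 3] = {0, 1, 2} → 3 states.
Total: 5.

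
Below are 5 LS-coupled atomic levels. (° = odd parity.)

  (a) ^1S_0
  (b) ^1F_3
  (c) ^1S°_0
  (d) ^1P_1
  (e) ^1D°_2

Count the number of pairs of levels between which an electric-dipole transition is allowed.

(a)–(b): forbidden (parity, ΔL, ΔJ).
(a)–(c): forbidden (ΔL, ΔJ).
(a)–(d): forbidden (parity).
(a)–(e): forbidden (ΔL, ΔJ).
(b)–(c): forbidden (ΔL, ΔJ).
(b)–(d): forbidden (parity, ΔL, ΔJ).
(b)–(e): allowed.
(c)–(d): allowed.
(c)–(e): forbidden (parity, ΔL, ΔJ).
(d)–(e): allowed.
Allowed pairs: 3 of 10.

3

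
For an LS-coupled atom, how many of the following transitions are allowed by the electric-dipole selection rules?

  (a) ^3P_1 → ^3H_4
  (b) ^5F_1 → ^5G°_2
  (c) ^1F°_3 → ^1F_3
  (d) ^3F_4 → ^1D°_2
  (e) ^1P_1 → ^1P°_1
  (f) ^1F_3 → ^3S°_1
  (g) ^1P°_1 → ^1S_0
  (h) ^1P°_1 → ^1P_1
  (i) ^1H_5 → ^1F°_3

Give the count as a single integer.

(a) forbidden (parity, ΔL, ΔJ fail)
(b) allowed
(c) allowed
(d) forbidden (ΔS, ΔJ fail)
(e) allowed
(f) forbidden (ΔS, ΔL, ΔJ fail)
(g) allowed
(h) allowed
(i) forbidden (ΔL, ΔJ fail)
Total allowed: 5 of 9.

5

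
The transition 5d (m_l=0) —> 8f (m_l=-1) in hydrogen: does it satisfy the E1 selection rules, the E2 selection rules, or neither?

Δl = 3 − 2 = +1; l_i + l_f = 5.
Δm_l = -1.
E1 (Δl = ±1, |Δm_l| ≤ 1): satisfied.
E2 (Δl = 0,±2, l_i+l_f ≥ 2, |Δm_l| ≤ 2): not satisfied.

E1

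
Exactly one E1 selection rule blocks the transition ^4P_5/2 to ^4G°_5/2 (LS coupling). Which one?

Reading off the term symbols: S 3/2→3/2, L 1→4, J 5/2→5/2, parity even→odd.
Parity must change: even → odd — passes.
ΔS = 0: S: 3/2 → 3/2 — passes.
ΔL = 0, ±1 (not L=0↔0): L: 1 → 4, ΔL = +3 — fails.
ΔJ = 0, ±1 (not J=0↔0): J: 5/2 → 5/2, ΔJ = +0 — passes.

the ΔL = 0, ±1 rule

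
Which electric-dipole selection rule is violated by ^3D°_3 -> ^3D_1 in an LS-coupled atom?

Initial level: S=1, L=2, J=3, parity odd. Final level: S=1, L=2, J=1, parity even.
Parity must change: odd → even — satisfied.
ΔS = 0: S: 1 → 1 — satisfied.
ΔL = 0, ±1 (not L=0↔0): L: 2 → 2, ΔL = +0 — satisfied.
ΔJ = 0, ±1 (not J=0↔0): J: 3 → 1, ΔJ = -2 — violated.

the ΔJ = 0, ±1 rule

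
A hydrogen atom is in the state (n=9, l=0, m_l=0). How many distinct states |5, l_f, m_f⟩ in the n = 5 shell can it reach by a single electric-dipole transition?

3

E1 requires Δl = ±1, so l_f ∈ {-1, 1}; with 0 ≤ l_f ≤ n_f−1 = 4, the allowed l_f values are {1}.
For l_f = 1: m_f ∈ {m_i−1, m_i, m_i+1} ∩ [−1, 1] = {-1, 0, 1} → 3 states.
Total: 3.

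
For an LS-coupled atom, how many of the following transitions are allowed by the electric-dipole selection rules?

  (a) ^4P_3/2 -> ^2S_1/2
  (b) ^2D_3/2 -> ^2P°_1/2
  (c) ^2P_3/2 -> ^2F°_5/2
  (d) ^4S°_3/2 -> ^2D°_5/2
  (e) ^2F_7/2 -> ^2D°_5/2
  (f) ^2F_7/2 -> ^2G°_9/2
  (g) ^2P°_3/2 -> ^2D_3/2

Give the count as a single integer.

4

(a) forbidden (parity, ΔS fail)
(b) allowed
(c) forbidden (ΔL fails)
(d) forbidden (parity, ΔS, ΔL fail)
(e) allowed
(f) allowed
(g) allowed
Total allowed: 4 of 7.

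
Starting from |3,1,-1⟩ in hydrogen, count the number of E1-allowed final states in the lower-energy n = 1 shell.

1

E1 requires Δl = ±1, so l_f ∈ {0, 2}; with 0 ≤ l_f ≤ n_f−1 = 0, the allowed l_f values are {0}.
For l_f = 0: m_f ∈ {m_i−1, m_i, m_i+1} ∩ [−0, 0] = {0} → 1 state.
Total: 1.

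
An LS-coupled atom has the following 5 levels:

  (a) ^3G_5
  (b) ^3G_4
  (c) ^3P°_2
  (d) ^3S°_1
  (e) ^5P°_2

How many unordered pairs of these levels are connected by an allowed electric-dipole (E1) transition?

0

(a)–(b): forbidden (parity).
(a)–(c): forbidden (ΔL, ΔJ).
(a)–(d): forbidden (ΔL, ΔJ).
(a)–(e): forbidden (ΔS, ΔL, ΔJ).
(b)–(c): forbidden (ΔL, ΔJ).
(b)–(d): forbidden (ΔL, ΔJ).
(b)–(e): forbidden (ΔS, ΔL, ΔJ).
(c)–(d): forbidden (parity).
(c)–(e): forbidden (parity, ΔS).
(d)–(e): forbidden (parity, ΔS).
Allowed pairs: 0 of 10.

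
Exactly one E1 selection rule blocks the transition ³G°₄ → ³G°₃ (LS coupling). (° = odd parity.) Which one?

ΔL = 0, ±1 (not L=0↔0): L: 4 → 4, ΔL = +0 — passes.
Parity must change: odd → odd — fails.
ΔJ = 0, ±1 (not J=0↔0): J: 4 → 3, ΔJ = -1 — passes.
ΔS = 0: S: 1 → 1 — passes.

parity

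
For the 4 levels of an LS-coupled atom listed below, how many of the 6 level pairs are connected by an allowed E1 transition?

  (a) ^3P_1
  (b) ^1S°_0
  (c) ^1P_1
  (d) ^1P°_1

2

(a)–(b): forbidden (ΔS).
(a)–(c): forbidden (parity, ΔS).
(a)–(d): forbidden (ΔS).
(b)–(c): allowed.
(b)–(d): forbidden (parity).
(c)–(d): allowed.
Allowed pairs: 2 of 6.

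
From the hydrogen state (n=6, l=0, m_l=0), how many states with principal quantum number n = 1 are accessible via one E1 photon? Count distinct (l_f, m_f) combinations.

0

E1 requires l_f ∈ {-1, 1}, but neither lies in [0, 0], so no final state is reachable.
Total: 0.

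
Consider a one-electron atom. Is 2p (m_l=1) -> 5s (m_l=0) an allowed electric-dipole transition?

Initial l = 1, final l = 0, so Δl = -1. E1 requires Δl = ±1: ✓.
Δm_l = 0 − (1) = -1. E1 requires Δm_l = 0, ±1: ✓.
All E1 selection rules are satisfied.

allowed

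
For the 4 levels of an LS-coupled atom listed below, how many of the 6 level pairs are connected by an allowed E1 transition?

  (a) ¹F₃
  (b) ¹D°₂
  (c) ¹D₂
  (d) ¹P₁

(a)–(b): allowed.
(a)–(c): forbidden (parity).
(a)–(d): forbidden (parity, ΔL, ΔJ).
(b)–(c): allowed.
(b)–(d): allowed.
(c)–(d): forbidden (parity).
Allowed pairs: 3 of 6.

3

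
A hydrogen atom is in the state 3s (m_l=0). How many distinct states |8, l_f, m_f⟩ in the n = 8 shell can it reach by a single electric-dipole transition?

3

E1 requires Δl = ±1, so l_f ∈ {-1, 1}; with 0 ≤ l_f ≤ n_f−1 = 7, the allowed l_f values are {1}.
For l_f = 1: m_f ∈ {m_i−1, m_i, m_i+1} ∩ [−1, 1] = {-1, 0, 1} → 3 states.
Total: 3.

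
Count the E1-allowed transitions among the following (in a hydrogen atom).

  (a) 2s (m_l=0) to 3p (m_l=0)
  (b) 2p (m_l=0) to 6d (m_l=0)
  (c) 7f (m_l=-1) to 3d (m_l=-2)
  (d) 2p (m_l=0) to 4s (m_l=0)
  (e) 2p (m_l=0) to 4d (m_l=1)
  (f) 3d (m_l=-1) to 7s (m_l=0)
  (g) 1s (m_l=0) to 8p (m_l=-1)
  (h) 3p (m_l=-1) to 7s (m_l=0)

(a) allowed
(b) allowed
(c) allowed
(d) allowed
(e) allowed
(f) forbidden — Δl = -2 (E1 requires Δl = ±1)
(g) allowed
(h) allowed
Total allowed: 7 of 8.

7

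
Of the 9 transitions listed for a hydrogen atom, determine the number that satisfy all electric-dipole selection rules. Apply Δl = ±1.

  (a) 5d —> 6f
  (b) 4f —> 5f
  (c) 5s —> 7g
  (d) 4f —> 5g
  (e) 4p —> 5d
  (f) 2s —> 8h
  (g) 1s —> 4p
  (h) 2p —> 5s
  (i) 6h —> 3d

(a) allowed
(b) forbidden — Δl = +0 (E1 requires Δl = ±1)
(c) forbidden — Δl = +4 (E1 requires Δl = ±1)
(d) allowed
(e) allowed
(f) forbidden — Δl = +5 (E1 requires Δl = ±1)
(g) allowed
(h) allowed
(i) forbidden — Δl = -3 (E1 requires Δl = ±1)
Total allowed: 5 of 9.

5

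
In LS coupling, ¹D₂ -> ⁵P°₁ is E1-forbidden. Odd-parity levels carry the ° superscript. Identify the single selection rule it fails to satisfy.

Reading off the term symbols: S 0→2, L 2→1, J 2→1, parity even→odd.
ΔS = 0: S: 0 → 2 — fails.
Parity must change: even → odd — ok.
ΔL = 0, ±1 (not L=0↔0): L: 2 → 1, ΔL = -1 — ok.
ΔJ = 0, ±1 (not J=0↔0): J: 2 → 1, ΔJ = -1 — ok.

the ΔS = 0 rule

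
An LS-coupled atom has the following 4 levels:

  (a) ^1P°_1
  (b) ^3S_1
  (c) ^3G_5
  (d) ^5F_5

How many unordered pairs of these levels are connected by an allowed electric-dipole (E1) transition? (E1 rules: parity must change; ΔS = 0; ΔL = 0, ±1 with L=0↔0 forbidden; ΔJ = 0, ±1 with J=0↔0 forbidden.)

(a)–(b): forbidden (ΔS).
(a)–(c): forbidden (ΔS, ΔL, ΔJ).
(a)–(d): forbidden (ΔS, ΔL, ΔJ).
(b)–(c): forbidden (parity, ΔL, ΔJ).
(b)–(d): forbidden (parity, ΔS, ΔL, ΔJ).
(c)–(d): forbidden (parity, ΔS).
Allowed pairs: 0 of 6.

0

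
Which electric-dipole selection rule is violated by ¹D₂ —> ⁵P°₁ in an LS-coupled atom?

Initial level: S=0, L=2, J=2, parity even. Final level: S=2, L=1, J=1, parity odd.
ΔJ = 0, ±1 (not J=0↔0): J: 2 → 1, ΔJ = -1 — passes.
ΔL = 0, ±1 (not L=0↔0): L: 2 → 1, ΔL = -1 — passes.
ΔS = 0: S: 0 → 2 — fails.
Parity must change: even → odd — passes.

the ΔS = 0 rule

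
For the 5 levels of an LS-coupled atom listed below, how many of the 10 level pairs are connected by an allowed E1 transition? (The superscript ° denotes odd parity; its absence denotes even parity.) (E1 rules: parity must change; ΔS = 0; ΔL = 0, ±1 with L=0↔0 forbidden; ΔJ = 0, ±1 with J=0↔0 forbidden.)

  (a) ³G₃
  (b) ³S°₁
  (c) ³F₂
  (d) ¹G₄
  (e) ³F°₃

(a)–(b): forbidden (ΔL, ΔJ).
(a)–(c): forbidden (parity).
(a)–(d): forbidden (parity, ΔS).
(a)–(e): allowed.
(b)–(c): forbidden (ΔL).
(b)–(d): forbidden (ΔS, ΔL, ΔJ).
(b)–(e): forbidden (parity, ΔL, ΔJ).
(c)–(d): forbidden (parity, ΔS, ΔJ).
(c)–(e): allowed.
(d)–(e): forbidden (ΔS).
Allowed pairs: 2 of 10.

2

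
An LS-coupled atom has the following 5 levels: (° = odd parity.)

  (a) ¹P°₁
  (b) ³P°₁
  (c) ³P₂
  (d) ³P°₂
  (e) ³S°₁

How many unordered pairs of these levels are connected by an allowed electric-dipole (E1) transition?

3

(a)–(b): forbidden (parity, ΔS).
(a)–(c): forbidden (ΔS).
(a)–(d): forbidden (parity, ΔS).
(a)–(e): forbidden (parity, ΔS).
(b)–(c): allowed.
(b)–(d): forbidden (parity).
(b)–(e): forbidden (parity).
(c)–(d): allowed.
(c)–(e): allowed.
(d)–(e): forbidden (parity).
Allowed pairs: 3 of 10.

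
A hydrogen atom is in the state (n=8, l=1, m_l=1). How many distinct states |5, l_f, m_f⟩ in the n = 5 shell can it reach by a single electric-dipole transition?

4

E1 requires Δl = ±1, so l_f ∈ {0, 2}; with 0 ≤ l_f ≤ n_f−1 = 4, the allowed l_f values are {0, 2}.
For l_f = 0: m_f ∈ {m_i−1, m_i, m_i+1} ∩ [−0, 0] = {0} → 1 state.
For l_f = 2: m_f ∈ {m_i−1, m_i, m_i+1} ∩ [−2, 2] = {0, 1, 2} → 3 states.
Total: 4.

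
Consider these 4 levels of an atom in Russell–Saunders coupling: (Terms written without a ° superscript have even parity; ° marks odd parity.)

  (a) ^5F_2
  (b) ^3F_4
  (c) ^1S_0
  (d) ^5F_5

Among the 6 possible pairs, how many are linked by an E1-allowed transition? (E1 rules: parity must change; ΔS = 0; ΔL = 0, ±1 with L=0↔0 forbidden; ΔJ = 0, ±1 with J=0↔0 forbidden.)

0

(a)–(b): forbidden (parity, ΔS, ΔJ).
(a)–(c): forbidden (parity, ΔS, ΔL, ΔJ).
(a)–(d): forbidden (parity, ΔJ).
(b)–(c): forbidden (parity, ΔS, ΔL, ΔJ).
(b)–(d): forbidden (parity, ΔS).
(c)–(d): forbidden (parity, ΔS, ΔL, ΔJ).
Allowed pairs: 0 of 6.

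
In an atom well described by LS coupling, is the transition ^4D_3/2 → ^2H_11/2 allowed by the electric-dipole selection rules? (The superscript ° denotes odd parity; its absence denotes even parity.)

forbidden

Initial level: S=3/2, L=2, J=3/2, parity even. Final level: S=1/2, L=5, J=11/2, parity even.
Parity must change: even → even — fails.
ΔL = 0, ±1 (not L=0↔0): L: 2 → 5, ΔL = +3 — fails.
ΔJ = 0, ±1 (not J=0↔0): J: 3/2 → 11/2, ΔJ = +4 — fails.
ΔS = 0: S: 3/2 → 1/2 — fails.
Rule(s) violated: parity, ΔS, ΔL, ΔJ.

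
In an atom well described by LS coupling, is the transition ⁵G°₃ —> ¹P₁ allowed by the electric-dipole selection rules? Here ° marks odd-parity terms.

forbidden

Reading off the term symbols: S 2→0, L 4→1, J 3→1, parity odd→even.
ΔS = 0: S: 2 → 0 — fails.
ΔJ = 0, ±1 (not J=0↔0): J: 3 → 1, ΔJ = -2 — fails.
Parity must change: odd → even — passes.
ΔL = 0, ±1 (not L=0↔0): L: 4 → 1, ΔL = -3 — fails.
Rule(s) violated: ΔS, ΔL, ΔJ.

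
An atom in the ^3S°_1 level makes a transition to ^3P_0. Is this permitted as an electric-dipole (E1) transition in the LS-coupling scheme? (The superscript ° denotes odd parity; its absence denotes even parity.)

allowed

Reading off the term symbols: S 1→1, L 0→1, J 1→0, parity odd→even.
ΔS = 0: S: 1 → 1 — passes.
Parity must change: odd → even — passes.
ΔL = 0, ±1 (not L=0↔0): L: 0 → 1, ΔL = +1 — passes.
ΔJ = 0, ±1 (not J=0↔0): J: 1 → 0, ΔJ = -1 — passes.
All four E1 rules are satisfied.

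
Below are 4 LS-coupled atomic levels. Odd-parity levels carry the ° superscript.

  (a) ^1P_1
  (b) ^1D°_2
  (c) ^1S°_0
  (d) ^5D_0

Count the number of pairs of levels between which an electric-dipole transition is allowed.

(a)–(b): allowed.
(a)–(c): allowed.
(a)–(d): forbidden (parity, ΔS).
(b)–(c): forbidden (parity, ΔL, ΔJ).
(b)–(d): forbidden (ΔS, ΔJ).
(c)–(d): forbidden (ΔS, ΔL, ΔJ).
Allowed pairs: 2 of 6.

2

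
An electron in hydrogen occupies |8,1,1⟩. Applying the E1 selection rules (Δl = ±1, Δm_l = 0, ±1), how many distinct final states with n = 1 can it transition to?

1

E1 requires Δl = ±1, so l_f ∈ {0, 2}; with 0 ≤ l_f ≤ n_f−1 = 0, the allowed l_f values are {0}.
For l_f = 0: m_f ∈ {m_i−1, m_i, m_i+1} ∩ [−0, 0] = {0} → 1 state.
Total: 1.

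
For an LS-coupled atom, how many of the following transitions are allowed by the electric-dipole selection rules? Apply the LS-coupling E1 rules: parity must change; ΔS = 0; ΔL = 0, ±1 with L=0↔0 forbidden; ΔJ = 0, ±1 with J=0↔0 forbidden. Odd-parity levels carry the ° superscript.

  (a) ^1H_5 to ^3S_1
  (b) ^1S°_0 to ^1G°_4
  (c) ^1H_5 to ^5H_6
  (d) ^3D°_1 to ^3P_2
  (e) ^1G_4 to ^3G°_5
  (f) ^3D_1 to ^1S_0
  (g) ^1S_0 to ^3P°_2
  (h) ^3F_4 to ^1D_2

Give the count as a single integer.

(a) forbidden (parity, ΔS, ΔL, ΔJ fail)
(b) forbidden (parity, ΔL, ΔJ fail)
(c) forbidden (parity, ΔS fail)
(d) allowed
(e) forbidden (ΔS fails)
(f) forbidden (parity, ΔS, ΔL fail)
(g) forbidden (ΔS, ΔJ fail)
(h) forbidden (parity, ΔS, ΔJ fail)
Total allowed: 1 of 8.

1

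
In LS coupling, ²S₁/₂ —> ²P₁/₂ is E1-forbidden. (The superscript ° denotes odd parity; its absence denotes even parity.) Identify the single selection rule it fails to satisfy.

Parity must change: even → even — ✗.
ΔS = 0: S: 1/2 → 1/2 — ✓.
ΔL = 0, ±1 (not L=0↔0): L: 0 → 1, ΔL = +1 — ✓.
ΔJ = 0, ±1 (not J=0↔0): J: 1/2 → 1/2, ΔJ = +0 — ✓.

parity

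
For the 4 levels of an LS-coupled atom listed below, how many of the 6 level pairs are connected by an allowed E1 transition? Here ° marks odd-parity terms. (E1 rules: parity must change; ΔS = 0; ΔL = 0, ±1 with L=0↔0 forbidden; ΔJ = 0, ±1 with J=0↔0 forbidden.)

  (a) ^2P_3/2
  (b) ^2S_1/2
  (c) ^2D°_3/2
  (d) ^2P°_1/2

(a)–(b): forbidden (parity).
(a)–(c): allowed.
(a)–(d): allowed.
(b)–(c): forbidden (ΔL).
(b)–(d): allowed.
(c)–(d): forbidden (parity).
Allowed pairs: 3 of 6.

3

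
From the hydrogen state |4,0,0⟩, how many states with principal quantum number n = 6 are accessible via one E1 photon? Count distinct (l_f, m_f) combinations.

E1 requires Δl = ±1, so l_f ∈ {-1, 1}; with 0 ≤ l_f ≤ n_f−1 = 5, the allowed l_f values are {1}.
For l_f = 1: m_f ∈ {m_i−1, m_i, m_i+1} ∩ [−1, 1] = {-1, 0, 1} → 3 states.
Total: 3.

3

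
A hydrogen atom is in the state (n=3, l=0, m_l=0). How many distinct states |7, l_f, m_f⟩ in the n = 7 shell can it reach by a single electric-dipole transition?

3

E1 requires Δl = ±1, so l_f ∈ {-1, 1}; with 0 ≤ l_f ≤ n_f−1 = 6, the allowed l_f values are {1}.
For l_f = 1: m_f ∈ {m_i−1, m_i, m_i+1} ∩ [−1, 1] = {-1, 0, 1} → 3 states.
Total: 3.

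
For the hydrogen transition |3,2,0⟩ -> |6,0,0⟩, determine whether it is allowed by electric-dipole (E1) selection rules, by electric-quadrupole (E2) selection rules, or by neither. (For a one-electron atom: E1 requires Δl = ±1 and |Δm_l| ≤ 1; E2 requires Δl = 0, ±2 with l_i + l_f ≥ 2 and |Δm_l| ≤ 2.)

Δl = 0 − 2 = -2; l_i + l_f = 2.
Δm_l = +0.
E1 (Δl = ±1, |Δm_l| ≤ 1): not satisfied.
E2 (Δl = 0,±2, l_i+l_f ≥ 2, |Δm_l| ≤ 2): satisfied.

E2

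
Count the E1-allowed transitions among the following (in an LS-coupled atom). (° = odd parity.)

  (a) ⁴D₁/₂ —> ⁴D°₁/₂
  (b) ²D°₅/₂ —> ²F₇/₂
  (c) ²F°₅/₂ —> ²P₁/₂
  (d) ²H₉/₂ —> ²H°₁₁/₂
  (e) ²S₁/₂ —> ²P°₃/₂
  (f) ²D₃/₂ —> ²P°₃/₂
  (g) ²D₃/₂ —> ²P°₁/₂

6

(a) allowed
(b) allowed
(c) forbidden (ΔL, ΔJ fail)
(d) allowed
(e) allowed
(f) allowed
(g) allowed
Total allowed: 6 of 7.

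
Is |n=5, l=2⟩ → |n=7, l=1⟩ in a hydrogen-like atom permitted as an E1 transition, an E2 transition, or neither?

Δl = 1 − 2 = -1; l_i + l_f = 3.
E1 (Δl = ±1): satisfied.
E2 (Δl = 0,±2, l_i+l_f ≥ 2): not satisfied.

E1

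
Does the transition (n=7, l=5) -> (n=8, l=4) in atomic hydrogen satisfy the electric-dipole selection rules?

l: 5 → 4 (Δl = -1). Δl = ±1 satisfied.
All E1 selection rules are satisfied.

allowed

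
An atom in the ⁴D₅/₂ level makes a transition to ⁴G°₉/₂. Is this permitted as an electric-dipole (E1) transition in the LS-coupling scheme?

forbidden

Reading off the term symbols: S 3/2→3/2, L 2→4, J 5/2→9/2, parity even→odd.
ΔS = 0: S: 3/2 → 3/2 — ✓.
ΔL = 0, ±1 (not L=0↔0): L: 2 → 4, ΔL = +2 — ✗.
Parity must change: even → odd — ✓.
ΔJ = 0, ±1 (not J=0↔0): J: 5/2 → 9/2, ΔJ = +2 — ✗.
Rule(s) violated: ΔL, ΔJ.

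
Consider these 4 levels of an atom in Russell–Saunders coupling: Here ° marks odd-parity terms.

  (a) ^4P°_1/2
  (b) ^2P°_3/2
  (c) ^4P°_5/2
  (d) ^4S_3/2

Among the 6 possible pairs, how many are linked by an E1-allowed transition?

(a)–(b): forbidden (parity, ΔS).
(a)–(c): forbidden (parity, ΔJ).
(a)–(d): allowed.
(b)–(c): forbidden (parity, ΔS).
(b)–(d): forbidden (ΔS).
(c)–(d): allowed.
Allowed pairs: 2 of 6.

2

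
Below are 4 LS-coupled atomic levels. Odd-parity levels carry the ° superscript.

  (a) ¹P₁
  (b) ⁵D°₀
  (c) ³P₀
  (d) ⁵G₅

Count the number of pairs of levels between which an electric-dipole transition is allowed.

(a)–(b): forbidden (ΔS).
(a)–(c): forbidden (parity, ΔS).
(a)–(d): forbidden (parity, ΔS, ΔL, ΔJ).
(b)–(c): forbidden (ΔS, ΔJ).
(b)–(d): forbidden (ΔL, ΔJ).
(c)–(d): forbidden (parity, ΔS, ΔL, ΔJ).
Allowed pairs: 0 of 6.

0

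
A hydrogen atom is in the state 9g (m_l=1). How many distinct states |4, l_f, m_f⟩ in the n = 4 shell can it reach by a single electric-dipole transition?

E1 requires Δl = ±1, so l_f ∈ {3, 5}; with 0 ≤ l_f ≤ n_f−1 = 3, the allowed l_f values are {3}.
For l_f = 3: m_f ∈ {m_i−1, m_i, m_i+1} ∩ [−3, 3] = {0, 1, 2} → 3 states.
Total: 3.

3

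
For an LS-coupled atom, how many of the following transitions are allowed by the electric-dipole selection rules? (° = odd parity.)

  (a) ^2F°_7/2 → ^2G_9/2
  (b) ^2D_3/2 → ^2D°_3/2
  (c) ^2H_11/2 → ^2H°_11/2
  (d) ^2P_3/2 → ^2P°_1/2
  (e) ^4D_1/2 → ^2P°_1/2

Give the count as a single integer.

4

(a) allowed
(b) allowed
(c) allowed
(d) allowed
(e) forbidden (ΔS fails)
Total allowed: 4 of 5.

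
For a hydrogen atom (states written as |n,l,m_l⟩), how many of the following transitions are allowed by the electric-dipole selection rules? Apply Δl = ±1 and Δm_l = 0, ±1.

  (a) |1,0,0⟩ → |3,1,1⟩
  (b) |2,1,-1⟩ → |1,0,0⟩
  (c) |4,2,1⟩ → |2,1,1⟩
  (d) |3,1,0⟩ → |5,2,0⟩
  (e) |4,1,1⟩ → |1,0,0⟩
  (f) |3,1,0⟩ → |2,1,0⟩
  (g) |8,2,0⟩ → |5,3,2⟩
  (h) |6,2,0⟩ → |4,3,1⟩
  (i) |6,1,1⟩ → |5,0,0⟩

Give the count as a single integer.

7

(a) allowed
(b) allowed
(c) allowed
(d) allowed
(e) allowed
(f) forbidden — Δl = +0 (E1 requires Δl = ±1)
(g) forbidden — Δm_l = +2 (E1 requires Δm_l = 0, ±1)
(h) allowed
(i) allowed
Total allowed: 7 of 9.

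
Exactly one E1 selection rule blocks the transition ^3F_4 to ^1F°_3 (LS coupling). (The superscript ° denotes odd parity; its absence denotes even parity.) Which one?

Initial level: S=1, L=3, J=4, parity even. Final level: S=0, L=3, J=3, parity odd.
ΔL = 0, ±1 (not L=0↔0): L: 3 → 3, ΔL = +0 — satisfied.
ΔS = 0: S: 1 → 0 — violated.
ΔJ = 0, ±1 (not J=0↔0): J: 4 → 3, ΔJ = -1 — satisfied.
Parity must change: even → odd — satisfied.

the ΔS = 0 rule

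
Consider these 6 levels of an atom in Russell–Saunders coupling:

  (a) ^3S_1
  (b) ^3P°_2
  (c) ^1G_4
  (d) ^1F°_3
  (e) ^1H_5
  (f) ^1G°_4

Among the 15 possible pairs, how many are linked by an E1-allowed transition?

(a)–(b): allowed.
(a)–(c): forbidden (parity, ΔS, ΔL, ΔJ).
(a)–(d): forbidden (ΔS, ΔL, ΔJ).
(a)–(e): forbidden (parity, ΔS, ΔL, ΔJ).
(a)–(f): forbidden (ΔS, ΔL, ΔJ).
(b)–(c): forbidden (ΔS, ΔL, ΔJ).
(b)–(d): forbidden (parity, ΔS, ΔL).
(b)–(e): forbidden (ΔS, ΔL, ΔJ).
(b)–(f): forbidden (parity, ΔS, ΔL, ΔJ).
(c)–(d): allowed.
(c)–(e): forbidden (parity).
(c)–(f): allowed.
(d)–(e): forbidden (ΔL, ΔJ).
(d)–(f): forbidden (parity).
(e)–(f): allowed.
Allowed pairs: 4 of 15.

4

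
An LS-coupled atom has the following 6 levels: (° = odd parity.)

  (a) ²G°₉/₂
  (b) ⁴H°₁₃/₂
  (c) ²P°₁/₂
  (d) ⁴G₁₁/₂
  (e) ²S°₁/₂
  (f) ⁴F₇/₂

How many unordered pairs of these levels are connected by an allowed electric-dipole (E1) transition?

1

(a)–(b): forbidden (parity, ΔS, ΔJ).
(a)–(c): forbidden (parity, ΔL, ΔJ).
(a)–(d): forbidden (ΔS).
(a)–(e): forbidden (parity, ΔL, ΔJ).
(a)–(f): forbidden (ΔS).
(b)–(c): forbidden (parity, ΔS, ΔL, ΔJ).
(b)–(d): allowed.
(b)–(e): forbidden (parity, ΔS, ΔL, ΔJ).
(b)–(f): forbidden (ΔL, ΔJ).
(c)–(d): forbidden (ΔS, ΔL, ΔJ).
(c)–(e): forbidden (parity).
(c)–(f): forbidden (ΔS, ΔL, ΔJ).
(d)–(e): forbidden (ΔS, ΔL, ΔJ).
(d)–(f): forbidden (parity, ΔJ).
(e)–(f): forbidden (ΔS, ΔL, ΔJ).
Allowed pairs: 1 of 15.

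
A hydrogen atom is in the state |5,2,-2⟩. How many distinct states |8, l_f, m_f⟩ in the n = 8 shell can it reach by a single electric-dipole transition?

E1 requires Δl = ±1, so l_f ∈ {1, 3}; with 0 ≤ l_f ≤ n_f−1 = 7, the allowed l_f values are {1, 3}.
For l_f = 1: m_f ∈ {m_i−1, m_i, m_i+1} ∩ [−1, 1] = {-1} → 1 state.
For l_f = 3: m_f ∈ {m_i−1, m_i, m_i+1} ∩ [−3, 3] = {-3, -2, -1} → 3 states.
Total: 4.

4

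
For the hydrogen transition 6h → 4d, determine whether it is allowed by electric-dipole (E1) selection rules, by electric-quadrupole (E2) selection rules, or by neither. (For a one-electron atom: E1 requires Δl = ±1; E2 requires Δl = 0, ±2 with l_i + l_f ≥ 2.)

neither

Δl = 2 − 5 = -3; l_i + l_f = 7.
E1 (Δl = ±1): not satisfied.
E2 (Δl = 0,±2, l_i+l_f ≥ 2): not satisfied.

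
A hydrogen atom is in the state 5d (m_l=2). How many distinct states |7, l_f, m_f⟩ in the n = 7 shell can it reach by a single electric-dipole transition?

4

E1 requires Δl = ±1, so l_f ∈ {1, 3}; with 0 ≤ l_f ≤ n_f−1 = 6, the allowed l_f values are {1, 3}.
For l_f = 1: m_f ∈ {m_i−1, m_i, m_i+1} ∩ [−1, 1] = {1} → 1 state.
For l_f = 3: m_f ∈ {m_i−1, m_i, m_i+1} ∩ [−3, 3] = {1, 2, 3} → 3 states.
Total: 4.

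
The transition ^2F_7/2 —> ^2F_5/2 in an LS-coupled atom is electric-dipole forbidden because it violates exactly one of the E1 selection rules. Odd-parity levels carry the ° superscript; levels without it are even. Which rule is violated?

parity

Initial level: S=1/2, L=3, J=7/2, parity even. Final level: S=1/2, L=3, J=5/2, parity even.
Parity must change: even → even — fails.
ΔS = 0: S: 1/2 → 1/2 — ok.
ΔL = 0, ±1 (not L=0↔0): L: 3 → 3, ΔL = +0 — ok.
ΔJ = 0, ±1 (not J=0↔0): J: 7/2 → 5/2, ΔJ = -1 — ok.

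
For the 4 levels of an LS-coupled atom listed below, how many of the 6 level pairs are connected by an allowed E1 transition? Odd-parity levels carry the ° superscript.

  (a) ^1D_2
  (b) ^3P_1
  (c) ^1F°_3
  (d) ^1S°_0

(a)–(b): forbidden (parity, ΔS).
(a)–(c): allowed.
(a)–(d): forbidden (ΔL, ΔJ).
(b)–(c): forbidden (ΔS, ΔL, ΔJ).
(b)–(d): forbidden (ΔS).
(c)–(d): forbidden (parity, ΔL, ΔJ).
Allowed pairs: 1 of 6.

1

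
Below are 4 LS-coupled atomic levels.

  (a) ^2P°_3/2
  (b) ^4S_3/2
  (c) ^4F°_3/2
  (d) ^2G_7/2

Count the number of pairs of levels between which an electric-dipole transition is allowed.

0

(a)–(b): forbidden (ΔS).
(a)–(c): forbidden (parity, ΔS, ΔL).
(a)–(d): forbidden (ΔL, ΔJ).
(b)–(c): forbidden (ΔL).
(b)–(d): forbidden (parity, ΔS, ΔL, ΔJ).
(c)–(d): forbidden (ΔS, ΔJ).
Allowed pairs: 0 of 6.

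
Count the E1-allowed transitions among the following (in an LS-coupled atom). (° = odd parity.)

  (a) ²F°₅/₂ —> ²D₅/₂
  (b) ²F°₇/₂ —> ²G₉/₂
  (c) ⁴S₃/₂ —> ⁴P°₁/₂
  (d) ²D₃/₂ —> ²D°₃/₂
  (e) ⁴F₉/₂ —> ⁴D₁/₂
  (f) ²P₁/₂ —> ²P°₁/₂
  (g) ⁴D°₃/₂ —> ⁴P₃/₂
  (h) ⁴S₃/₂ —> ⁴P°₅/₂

(a) allowed
(b) allowed
(c) allowed
(d) allowed
(e) forbidden (parity, ΔJ fail)
(f) allowed
(g) allowed
(h) allowed
Total allowed: 7 of 8.

7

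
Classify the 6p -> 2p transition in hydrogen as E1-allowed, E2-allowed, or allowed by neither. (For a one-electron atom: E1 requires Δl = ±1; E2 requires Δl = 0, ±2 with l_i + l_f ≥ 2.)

Δl = 1 − 1 = +0; l_i + l_f = 2.
E1 (Δl = ±1): not satisfied.
E2 (Δl = 0,±2, l_i+l_f ≥ 2): satisfied.

E2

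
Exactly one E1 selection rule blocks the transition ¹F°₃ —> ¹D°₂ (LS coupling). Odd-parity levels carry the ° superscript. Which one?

ΔS = 0: S: 0 → 0 — passes.
ΔJ = 0, ±1 (not J=0↔0): J: 3 → 2, ΔJ = -1 — passes.
ΔL = 0, ±1 (not L=0↔0): L: 3 → 2, ΔL = -1 — passes.
Parity must change: odd → odd — fails.

parity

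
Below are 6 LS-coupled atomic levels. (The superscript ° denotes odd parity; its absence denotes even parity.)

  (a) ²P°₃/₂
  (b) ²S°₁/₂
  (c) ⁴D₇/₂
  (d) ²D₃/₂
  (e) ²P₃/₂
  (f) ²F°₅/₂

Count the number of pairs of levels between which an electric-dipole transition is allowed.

4

(a)–(b): forbidden (parity).
(a)–(c): forbidden (ΔS, ΔJ).
(a)–(d): allowed.
(a)–(e): allowed.
(a)–(f): forbidden (parity, ΔL).
(b)–(c): forbidden (ΔS, ΔL, ΔJ).
(b)–(d): forbidden (ΔL).
(b)–(e): allowed.
(b)–(f): forbidden (parity, ΔL, ΔJ).
(c)–(d): forbidden (parity, ΔS, ΔJ).
(c)–(e): forbidden (parity, ΔS, ΔJ).
(c)–(f): forbidden (ΔS).
(d)–(e): forbidden (parity).
(d)–(f): allowed.
(e)–(f): forbidden (ΔL).
Allowed pairs: 4 of 15.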